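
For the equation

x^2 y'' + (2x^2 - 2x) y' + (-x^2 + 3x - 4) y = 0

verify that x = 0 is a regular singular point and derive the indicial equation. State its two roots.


Divide by x^2 to reach normal form y'' + P_1(x) y' + P_2(x) y = 0 with P_1(x) = 2 - 2/x and P_2(x) = -1 + 3/x - 4/x^2.
x = 0 is a singular point because the y'-coefficient 2 - 2/x has a pole at x = 0 and the y-coefficient -1 + 3/x - 4/x^2 has a pole at x = 0.
It is a regular singular point because x P_1(x) = p(x) = 2x - 2 and x^2 P_2(x) = q(x) = -x^2 + 3x - 4 are polynomials, hence analytic at x = 0.
p(0) = -2,  q(0) = -4.
Indicial equation: r(r-1) + p(0) r + q(0) = 0, i.e. r^2 + (p(0) - 1) r + q(0) = 0, i.e. r^2 - 3 r - 4 = 0.
Discriminant: (-3)^2 - 4(-4) = 25, so r = (3 ± 5)/2.
Solving: r_1 = 4, r_2 = -1.

indicial: r^2 - 3 r - 4 = 0; roots r_1 = 4, r_2 = -1


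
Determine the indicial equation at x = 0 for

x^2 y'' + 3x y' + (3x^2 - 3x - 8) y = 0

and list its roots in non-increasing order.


Divide by x^2 to reach normal form y'' + P_1(x) y' + P_2(x) y = 0 with P_1(x) = 3/x and P_2(x) = 3 - 3/x - 8/x^2.
x = 0 is a singular point because the y'-coefficient 3/x has a pole at x = 0 and the y-coefficient 3 - 3/x - 8/x^2 has a pole at x = 0.
It is a regular singular point because x P_1(x) = p(x) = 3 and x^2 P_2(x) = q(x) = 3x^2 - 3x - 8 are polynomials, hence analytic at x = 0.
p(0) = 3,  q(0) = -8.
Indicial equation: r(r-1) + p(0) r + q(0) = 0, i.e. r^2 + (p(0) - 1) r + q(0) = 0, i.e. r^2 + 2 r - 8 = 0.
Discriminant: (2)^2 - 4(-8) = 36, so r = (-2 ± 6)/2.
Solving: r_1 = 2, r_2 = -4.

indicial: r^2 + 2 r - 8 = 0; roots r_1 = 2, r_2 = -4


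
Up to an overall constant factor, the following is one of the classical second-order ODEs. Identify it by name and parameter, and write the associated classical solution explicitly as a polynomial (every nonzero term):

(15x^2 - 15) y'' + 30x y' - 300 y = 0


All three coefficients share the factor -15; dividing through by -15 gives  (1 - x^2) y'' - 2x y' + 20 y = 0.
This matches the Legendre equation (1 - x^2) y'' - 2x y' + n(n+1) y = 0 (note the -2x y' term) with n(n+1) = 20, so n = 4; the polynomial solution is P_4(x).
With y = sum_k a_k x^k, matching x^k gives (k+2)(k+1) a_{k+2} = [k(k+1) - n(n+1)] a_k = (k - 4)(k + 5) a_k. The right side vanishes at k = 4, so the series with the parity of 4 terminates at degree 4.
Standard normalization (P_n(1) = 1): leading coefficient (2n)!/(2^n (n!)^2) = 40320/(16*576) = 35/8, so a_4 = 35/8. Work downward with a_k = (k+1)(k+2) a_{k+2} / ((k - 4)(k + 5)):
  a_2 = (3)(4)(35/8) / ((2 - 4)(2 + 5)) = (105/2)/(-14) = -15/4
  a_0 = (1)(2)(-15/4) / ((0 - 4)(0 + 5)) = (-15/2)/(-20) = 3/8
Hence P_4(x) = 35 x^4/8 - 15 x^2/4 + 3/8.

P_4(x); series = 35 x^4/8 - 15 x^2/4 + 3/8


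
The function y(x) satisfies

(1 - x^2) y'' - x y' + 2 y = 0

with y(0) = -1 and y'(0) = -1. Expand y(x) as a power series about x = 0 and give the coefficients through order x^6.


Ansatz: y(x) = sum_{n>=0} a_n x^n, so y'(x) = sum_{n>=1} n a_n x^(n-1) and y''(x) = sum_{n>=2} n(n-1) a_n x^(n-2).
Substitute into P(x) y'' + Q(x) y' + R(x) y = 0 with P(x) = 1 - x^2, Q(x) = -x, R(x) = 2, and match powers of x.
Initial conditions: a_0 = -1, a_1 = -1.
Setting the coefficient of each power of x to zero and solving order by order (substituting the coefficients already found):
  x^0: 2 a_2 + 2 a_0 = 0  ->  2 a_2 = -2 a_0 = 2  ->  a_2 = 1
  x^1: 6 a_3 + a_1 = 0  ->  6 a_3 = -a_1 = 1  ->  a_3 = 1/6
  x^2: 12 a_4 - 2 a_2 = 0  ->  12 a_4 = 2 a_2 = 2  ->  a_4 = 1/6
  x^3: 20 a_5 - 7 a_3 = 0  ->  20 a_5 = 7 a_3 = 7/6  ->  a_5 = 7/120
  x^4: 30 a_6 - 14 a_4 = 0  ->  30 a_6 = 14 a_4 = 7/3  ->  a_6 = 7/90
Truncated series: y(x) = -1 - x + x^2 + (1/6) x^3 + (1/6) x^4 + (7/120) x^5 + (7/90) x^6 + O(x^7).

a_0 = -1; a_1 = -1; a_2 = 1; a_3 = 1/6; a_4 = 1/6; a_5 = 7/120; a_6 = 7/90


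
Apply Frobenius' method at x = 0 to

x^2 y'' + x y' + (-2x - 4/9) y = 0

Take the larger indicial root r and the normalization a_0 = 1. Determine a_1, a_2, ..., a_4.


Write in Frobenius form y'' + (p(x)/x) y' + (q(x)/x^2) y = 0:
  p(x) = 1,  q(x) = -2x - 4/9.
Indicial equation: r(r-1) + (1) r + (-4/9) = 0 -> roots r_1 = 2/3, r_2 = -2/3.
Take r = r_1 = 2/3. Let y(x) = x^r sum_{n>=0} a_n x^n with a_0 = 1.
Substitute y = x^r sum a_n x^n and match x^{r+n}. The recurrence is
  D(n) a_n - 2 a_{n-1} = 0,  where D(n) = (r+n)(r+n-1) + (1)(r+n) + (-4/9).
  a_n = 2 / D(n) * a_{n-1}.
Since the indicial polynomial factors as (r - r_1)(r - r_2), D(n) = (r_1 + n - r_1)(r_1 + n - r_2) = n(n + 4/3).
Evaluating step by step (a_0 = 1):
  n = 1: D(1) = 1(1 + 4/3) = 7/3; numerator = 2(1) = 2; a_1 = (2)/(7/3) = 6/7
  n = 2: D(2) = 2(2 + 4/3) = 20/3; numerator = 2(6/7) = 12/7; a_2 = (12/7)/(20/3) = 9/35
  n = 3: D(3) = 3(3 + 4/3) = 13; numerator = 2(9/35) = 18/35; a_3 = (18/35)/(13) = 18/455
  n = 4: D(4) = 4(4 + 4/3) = 64/3; numerator = 2(18/455) = 36/455; a_4 = (36/455)/(64/3) = 27/7280

r = 2/3; a_0 = 1; a_1 = 6/7; a_2 = 9/35; a_3 = 18/455; a_4 = 27/7280


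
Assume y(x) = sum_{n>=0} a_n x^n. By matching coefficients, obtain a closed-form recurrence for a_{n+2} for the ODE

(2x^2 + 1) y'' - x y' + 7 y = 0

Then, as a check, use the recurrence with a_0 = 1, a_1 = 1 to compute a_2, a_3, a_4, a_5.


Substitute y = sum_n a_n x^n.
(1 + 2 x^2) y'' contributes (n+2)(n+1) a_{n+2} + 2 n(n-1) a_n at x^n.
-x y'(x) contributes -n a_n at x^n.
7 y(x) contributes 7 a_n at x^n.
Matching x^n: (n+2)(n+1) a_{n+2} + (2 n(n-1) - n + 7) a_n = 0.
Thus a_{n+2} = (-2 n(n-1) + n - 7) / ((n+1)(n+2)) * a_n.

Check with a_0 = 1, a_1 = 1 (apply the recurrence for n = 0, 1, 2, 3): a_0 = 1, a_1 = 1, a_2 = -7/2, a_3 = -1, a_4 = 21/8, a_5 = 4/5.

a_(n+2) = (-2 n(n-1) + n - 7) / ((n+1)(n+2)) * a_n; check: a_0 = 1, a_1 = 1, a_2 = -7/2, a_3 = -1, a_4 = 21/8, a_5 = 4/5


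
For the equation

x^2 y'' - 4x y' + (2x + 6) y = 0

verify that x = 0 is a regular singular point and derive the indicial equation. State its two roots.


Divide by x^2 to reach normal form y'' + P_1(x) y' + P_2(x) y = 0 with P_1(x) = -4/x and P_2(x) = 2/x + 6/x^2.
x = 0 is a singular point because the y'-coefficient -4/x has a pole at x = 0 and the y-coefficient 2/x + 6/x^2 has a pole at x = 0.
It is a regular singular point because x P_1(x) = p(x) = -4 and x^2 P_2(x) = q(x) = 2x + 6 are polynomials, hence analytic at x = 0.
p(0) = -4,  q(0) = 6.
Indicial equation: r(r-1) + p(0) r + q(0) = 0, i.e. r^2 + (p(0) - 1) r + q(0) = 0, i.e. r^2 - 5 r + 6 = 0.
Discriminant: (-5)^2 - 4(6) = 1, so r = (5 ± 1)/2.
Solving: r_1 = 3, r_2 = 2.

indicial: r^2 - 5 r + 6 = 0; roots r_1 = 3, r_2 = 2


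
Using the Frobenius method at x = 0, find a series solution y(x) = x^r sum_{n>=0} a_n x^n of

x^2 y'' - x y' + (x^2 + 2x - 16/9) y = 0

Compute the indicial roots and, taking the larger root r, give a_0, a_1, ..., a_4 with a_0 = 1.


Write in Frobenius form y'' + (p(x)/x) y' + (q(x)/x^2) y = 0:
  p(x) = -1,  q(x) = x^2 + 2x - 16/9.
Indicial equation: r(r-1) + (-1) r + (-16/9) = 0 -> roots r_1 = 8/3, r_2 = -2/3.
Take r = r_1 = 8/3. Let y(x) = x^r sum_{n>=0} a_n x^n with a_0 = 1.
Substitute y = x^r sum a_n x^n and match x^{r+n}. The recurrence is
  D(n) a_n + 2 a_{n-1} + 1 a_{n-2} = 0,  where D(n) = (r+n)(r+n-1) + (-1)(r+n) + (-16/9).
  a_n = [-2 a_{n-1} - 1 a_{n-2}] / D(n).
Since the indicial polynomial factors as (r - r_1)(r - r_2), D(n) = (r_1 + n - r_1)(r_1 + n - r_2) = n(n + 10/3).
Evaluating step by step (a_0 = 1):
  n = 1: D(1) = 1(1 + 10/3) = 13/3; numerator = -2(1) = -2; a_1 = (-2)/(13/3) = -6/13
  n = 2: D(2) = 2(2 + 10/3) = 32/3; numerator = -2(-6/13) - 1(1) = -1/13; a_2 = (-1/13)/(32/3) = -3/416
  n = 3: D(3) = 3(3 + 10/3) = 19; numerator = -2(-3/416) - 1(-6/13) = 99/208; a_3 = (99/208)/(19) = 99/3952
  n = 4: D(4) = 4(4 + 10/3) = 88/3; numerator = -2(99/3952) - 1(-3/416) = -339/7904; a_4 = (-339/7904)/(88/3) = -1017/695552

r = 8/3; a_0 = 1; a_1 = -6/13; a_2 = -3/416; a_3 = 99/3952; a_4 = -1017/695552


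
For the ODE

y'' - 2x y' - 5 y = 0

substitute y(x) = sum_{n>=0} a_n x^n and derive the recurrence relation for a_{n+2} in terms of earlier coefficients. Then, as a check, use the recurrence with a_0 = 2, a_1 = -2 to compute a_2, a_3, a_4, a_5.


Substitute y = sum_n a_n x^n.
y''(x) has coefficient (n+2)(n+1) a_{n+2} at x^n;
-2 x y'(x) has coefficient -2 n a_n at x^n (shift);
-5 y(x) has coefficient -5 a_n at x^n.
Matching x^n: (n+2)(n+1) a_{n+2} + (-2n - 5) a_n = 0.
Thus a_{n+2} = (2n + 5) / ((n+1)(n+2)) * a_n.

Check with a_0 = 2, a_1 = -2 (apply the recurrence for n = 0, 1, 2, 3): a_0 = 2, a_1 = -2, a_2 = 5, a_3 = -7/3, a_4 = 15/4, a_5 = -77/60.

a_(n+2) = (2n + 5) / ((n+1)(n+2)) * a_n; check: a_0 = 2, a_1 = -2, a_2 = 5, a_3 = -7/3, a_4 = 15/4, a_5 = -77/60


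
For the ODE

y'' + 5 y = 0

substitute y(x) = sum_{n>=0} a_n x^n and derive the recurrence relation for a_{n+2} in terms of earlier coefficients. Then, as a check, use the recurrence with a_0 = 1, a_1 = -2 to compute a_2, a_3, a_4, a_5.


Substitute y = sum_n a_n x^n into y'' + (const) y = 0.
y''(x) = sum_{n>=0} (n+2)(n+1) a_{n+2} x^n.
The ODE becomes sum_n [(n+2)(n+1) a_{n+2} + 5 a_n] x^n = 0.
Setting each coefficient to zero gives the recurrence:
  (n+2)(n+1) a_{n+2} + 5 a_n = 0,
  a_{n+2} = -5 / ((n+1)(n+2)) a_n.

Check with a_0 = 1, a_1 = -2 (apply the recurrence for n = 0, 1, 2, 3): a_0 = 1, a_1 = -2, a_2 = -5/2, a_3 = 5/3, a_4 = 25/24, a_5 = -5/12.

a_{n+2} = -5/((n+1)(n+2)) * a_n; check: a_0 = 1, a_1 = -2, a_2 = -5/2, a_3 = 5/3, a_4 = 25/24, a_5 = -5/12


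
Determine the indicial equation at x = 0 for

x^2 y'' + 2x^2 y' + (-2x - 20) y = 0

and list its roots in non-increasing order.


Divide by x^2 to reach normal form y'' + P_1(x) y' + P_2(x) y = 0 with P_1(x) = 2 and P_2(x) = -2/x - 20/x^2.
x = 0 is a singular point because the y-coefficient -2/x - 20/x^2 has a pole at x = 0.
It is a regular singular point because x P_1(x) = p(x) = 2x and x^2 P_2(x) = q(x) = -2x - 20 are polynomials, hence analytic at x = 0.
p(0) = 0,  q(0) = -20.
Indicial equation: r(r-1) + p(0) r + q(0) = 0, i.e. r^2 + (p(0) - 1) r + q(0) = 0, i.e. r^2 - 1 r - 20 = 0.
Discriminant: (-1)^2 - 4(-20) = 81, so r = (1 ± 9)/2.
Solving: r_1 = 5, r_2 = -4.

indicial: r^2 - 1 r - 20 = 0; roots r_1 = 5, r_2 = -4


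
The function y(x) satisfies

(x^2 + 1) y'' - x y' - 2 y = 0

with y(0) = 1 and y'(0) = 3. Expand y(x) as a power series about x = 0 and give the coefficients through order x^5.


Ansatz: y(x) = sum_{n>=0} a_n x^n, so y'(x) = sum_{n>=1} n a_n x^(n-1) and y''(x) = sum_{n>=2} n(n-1) a_n x^(n-2).
Substitute into P(x) y'' + Q(x) y' + R(x) y = 0 with P(x) = x^2 + 1, Q(x) = -x, R(x) = -2, and match powers of x.
Initial conditions: a_0 = 1, a_1 = 3.
Setting the coefficient of each power of x to zero and solving order by order (substituting the coefficients already found):
  x^0: 2 a_2 - 2 a_0 = 0  ->  2 a_2 = 2 a_0 = 2  ->  a_2 = 1
  x^1: 6 a_3 - 3 a_1 = 0  ->  6 a_3 = 3 a_1 = 9  ->  a_3 = 3/2
  x^2: 12 a_4 - 2 a_2 = 0  ->  12 a_4 = 2 a_2 = 2  ->  a_4 = 1/6
  x^3: 20 a_5 + a_3 = 0  ->  20 a_5 = -a_3 = -3/2  ->  a_5 = -3/40
Truncated series: y(x) = 1 + 3 x + x^2 + (3/2) x^3 + (1/6) x^4 - (3/40) x^5 + O(x^6).

a_0 = 1; a_1 = 3; a_2 = 1; a_3 = 3/2; a_4 = 1/6; a_5 = -3/40


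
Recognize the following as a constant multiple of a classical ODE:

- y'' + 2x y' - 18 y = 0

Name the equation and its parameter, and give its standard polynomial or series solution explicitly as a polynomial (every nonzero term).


All three coefficients share the factor -1; dividing through by -1 gives  y'' - 2x y' + 18 y = 0.
This matches the Hermite equation y'' - 2x y' + 2n y = 0 with 2n = 18, so n = 9; the polynomial solution is H_9(x).
With y = sum_k a_k x^k, matching x^k gives (k+2)(k+1) a_{k+2} = 2(k - n) a_k = 2(k - 9) a_k. The right side vanishes at k = 9, so the series with the parity of 9 terminates at degree 9.
Standard normalization: leading coefficient of H_n is 2^n, so a_9 = 2^9 = 512. Work downward with a_k = (k+1)(k+2) a_{k+2} / (2(k - n)):
  a_7 = (8)(9)(512) / (2(7 - 9)) = 36864/(-4) = -9216
  a_5 = (6)(7)(-9216) / (2(5 - 9)) = -387072/(-8) = 48384
  a_3 = (4)(5)(48384) / (2(3 - 9)) = 967680/(-12) = -80640
  a_1 = (2)(3)(-80640) / (2(1 - 9)) = -483840/(-16) = 30240
Hence H_9(x) = 512 x^9 - 9216 x^7 + 48384 x^5 - 80640 x^3 + 30240 x.

H_9(x); series = 512 x^9 - 9216 x^7 + 48384 x^5 - 80640 x^3 + 30240 x


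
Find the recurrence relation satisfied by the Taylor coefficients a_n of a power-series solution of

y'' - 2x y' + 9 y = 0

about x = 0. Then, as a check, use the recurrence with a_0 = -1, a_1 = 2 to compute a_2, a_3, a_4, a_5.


Substitute y = sum_n a_n x^n.
y''(x) has coefficient (n+2)(n+1) a_{n+2} at x^n;
-2 x y'(x) has coefficient -2 n a_n at x^n (shift);
9 y(x) has coefficient 9 a_n at x^n.
Matching x^n: (n+2)(n+1) a_{n+2} + (-2n + 9) a_n = 0.
Thus a_{n+2} = (2n - 9) / ((n+1)(n+2)) * a_n.

Check with a_0 = -1, a_1 = 2 (apply the recurrence for n = 0, 1, 2, 3): a_0 = -1, a_1 = 2, a_2 = 9/2, a_3 = -7/3, a_4 = -15/8, a_5 = 7/20.

a_(n+2) = (2n - 9) / ((n+1)(n+2)) * a_n; check: a_0 = -1, a_1 = 2, a_2 = 9/2, a_3 = -7/3, a_4 = -15/8, a_5 = 7/20


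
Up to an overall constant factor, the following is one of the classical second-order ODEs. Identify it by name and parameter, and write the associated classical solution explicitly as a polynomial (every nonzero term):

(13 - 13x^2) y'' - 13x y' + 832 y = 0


All three coefficients share the factor 13; dividing through by 13 gives  (1 - x^2) y'' - x y' + 64 y = 0.
This matches the Chebyshev equation (1 - x^2) y'' - x y' + n^2 y = 0 (note the -x y' term, not -2x y') with n^2 = 64, so n = 8; the polynomial solution is T_8(x).
With y = sum_k a_k x^k, matching x^k gives (k+2)(k+1) a_{k+2} = (k^2 - n^2) a_k = (k - 8)(k + 8) a_k. The right side vanishes at k = 8, so the series with the parity of 8 terminates at degree 8.
Standard normalization: leading coefficient of T_n is 2^(n-1), so a_8 = 2^7 = 128. Work downward with a_k = (k+1)(k+2) a_{k+2} / ((k - 8)(k + 8)):
  a_6 = (7)(8)(128) / ((6 - 8)(6 + 8)) = 7168/(-28) = -256
  a_4 = (5)(6)(-256) / ((4 - 8)(4 + 8)) = -7680/(-48) = 160
  a_2 = (3)(4)(160) / ((2 - 8)(2 + 8)) = 1920/(-60) = -32
  a_0 = (1)(2)(-32) / ((0 - 8)(0 + 8)) = -64/(-64) = 1
Hence T_8(x) = 128 x^8 - 256 x^6 + 160 x^4 - 32 x^2 + 1.

T_8(x); series = 128 x^8 - 256 x^6 + 160 x^4 - 32 x^2 + 1


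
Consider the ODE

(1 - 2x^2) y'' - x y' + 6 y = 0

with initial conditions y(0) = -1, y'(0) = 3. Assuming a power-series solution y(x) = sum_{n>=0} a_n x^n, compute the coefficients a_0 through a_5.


Ansatz: y(x) = sum_{n>=0} a_n x^n, so y'(x) = sum_{n>=1} n a_n x^(n-1) and y''(x) = sum_{n>=2} n(n-1) a_n x^(n-2).
Substitute into P(x) y'' + Q(x) y' + R(x) y = 0 with P(x) = 1 - 2x^2, Q(x) = -x, R(x) = 6, and match powers of x.
Initial conditions: a_0 = -1, a_1 = 3.
Setting the coefficient of each power of x to zero and solving order by order (substituting the coefficients already found):
  x^0: 2 a_2 + 6 a_0 = 0  ->  2 a_2 = -6 a_0 = 6  ->  a_2 = 3
  x^1: 6 a_3 + 5 a_1 = 0  ->  6 a_3 = -5 a_1 = -15  ->  a_3 = -5/2
  x^2: 12 a_4 = 0  ->  a_4 = 0
  x^3: 20 a_5 - 9 a_3 = 0  ->  20 a_5 = 9 a_3 = -45/2  ->  a_5 = -9/8
Truncated series: y(x) = -1 + 3 x + 3 x^2 - (5/2) x^3 - (9/8) x^5 + O(x^6).

a_0 = -1; a_1 = 3; a_2 = 3; a_3 = -5/2; a_4 = 0; a_5 = -9/8


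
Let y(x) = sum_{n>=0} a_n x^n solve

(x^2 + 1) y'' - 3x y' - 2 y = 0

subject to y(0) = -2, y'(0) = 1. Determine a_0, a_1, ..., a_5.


Ansatz: y(x) = sum_{n>=0} a_n x^n, so y'(x) = sum_{n>=1} n a_n x^(n-1) and y''(x) = sum_{n>=2} n(n-1) a_n x^(n-2).
Substitute into P(x) y'' + Q(x) y' + R(x) y = 0 with P(x) = x^2 + 1, Q(x) = -3x, R(x) = -2, and match powers of x.
Initial conditions: a_0 = -2, a_1 = 1.
Setting the coefficient of each power of x to zero and solving order by order (substituting the coefficients already found):
  x^0: 2 a_2 - 2 a_0 = 0  ->  2 a_2 = 2 a_0 = -4  ->  a_2 = -2
  x^1: 6 a_3 - 5 a_1 = 0  ->  6 a_3 = 5 a_1 = 5  ->  a_3 = 5/6
  x^2: 12 a_4 - 6 a_2 = 0  ->  12 a_4 = 6 a_2 = -12  ->  a_4 = -1
  x^3: 20 a_5 - 5 a_3 = 0  ->  20 a_5 = 5 a_3 = 25/6  ->  a_5 = 5/24
Truncated series: y(x) = -2 + x - 2 x^2 + (5/6) x^3 - x^4 + (5/24) x^5 + O(x^6).

a_0 = -2; a_1 = 1; a_2 = -2; a_3 = 5/6; a_4 = -1; a_5 = 5/24


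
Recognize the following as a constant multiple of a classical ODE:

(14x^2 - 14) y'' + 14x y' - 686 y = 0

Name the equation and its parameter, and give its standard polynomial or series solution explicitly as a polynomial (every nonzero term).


All three coefficients share the factor -14; dividing through by -14 gives  (1 - x^2) y'' - x y' + 49 y = 0.
This matches the Chebyshev equation (1 - x^2) y'' - x y' + n^2 y = 0 (note the -x y' term, not -2x y') with n^2 = 49, so n = 7; the polynomial solution is T_7(x).
With y = sum_k a_k x^k, matching x^k gives (k+2)(k+1) a_{k+2} = (k^2 - n^2) a_k = (k - 7)(k + 7) a_k. The right side vanishes at k = 7, so the series with the parity of 7 terminates at degree 7.
Standard normalization: leading coefficient of T_n is 2^(n-1), so a_7 = 2^6 = 64. Work downward with a_k = (k+1)(k+2) a_{k+2} / ((k - 7)(k + 7)):
  a_5 = (6)(7)(64) / ((5 - 7)(5 + 7)) = 2688/(-24) = -112
  a_3 = (4)(5)(-112) / ((3 - 7)(3 + 7)) = -2240/(-40) = 56
  a_1 = (2)(3)(56) / ((1 - 7)(1 + 7)) = 336/(-48) = -7
Hence T_7(x) = 64 x^7 - 112 x^5 + 56 x^3 - 7 x.

T_7(x); series = 64 x^7 - 112 x^5 + 56 x^3 - 7 x


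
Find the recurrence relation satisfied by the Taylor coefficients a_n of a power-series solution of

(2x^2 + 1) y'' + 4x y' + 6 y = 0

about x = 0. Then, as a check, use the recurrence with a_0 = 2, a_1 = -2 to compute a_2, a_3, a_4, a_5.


Substitute y = sum_n a_n x^n.
(1 + 2 x^2) y'' contributes (n+2)(n+1) a_{n+2} + 2 n(n-1) a_n at x^n.
4 x y'(x) contributes 4 n a_n at x^n.
6 y(x) contributes 6 a_n at x^n.
Matching x^n: (n+2)(n+1) a_{n+2} + (2 n(n-1) + 4 n + 6) a_n = 0.
Thus a_{n+2} = (-2 n(n-1) - 4 n - 6) / ((n+1)(n+2)) * a_n.

Check with a_0 = 2, a_1 = -2 (apply the recurrence for n = 0, 1, 2, 3): a_0 = 2, a_1 = -2, a_2 = -6, a_3 = 10/3, a_4 = 9, a_5 = -5.

a_(n+2) = (-2 n(n-1) - 4 n - 6) / ((n+1)(n+2)) * a_n; check: a_0 = 2, a_1 = -2, a_2 = -6, a_3 = 10/3, a_4 = 9, a_5 = -5


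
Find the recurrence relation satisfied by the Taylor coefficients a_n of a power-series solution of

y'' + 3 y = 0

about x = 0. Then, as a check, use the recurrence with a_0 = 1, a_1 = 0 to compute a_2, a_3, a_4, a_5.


Substitute y = sum_n a_n x^n into y'' + (const) y = 0.
y''(x) = sum_{n>=0} (n+2)(n+1) a_{n+2} x^n.
The ODE becomes sum_n [(n+2)(n+1) a_{n+2} + 3 a_n] x^n = 0.
Setting each coefficient to zero gives the recurrence:
  (n+2)(n+1) a_{n+2} + 3 a_n = 0,
  a_{n+2} = -3 / ((n+1)(n+2)) a_n.

Check with a_0 = 1, a_1 = 0 (apply the recurrence for n = 0, 1, 2, 3): a_0 = 1, a_1 = 0, a_2 = -3/2, a_3 = 0, a_4 = 3/8, a_5 = 0.

a_{n+2} = -3/((n+1)(n+2)) * a_n; check: a_0 = 1, a_1 = 0, a_2 = -3/2, a_3 = 0, a_4 = 3/8, a_5 = 0


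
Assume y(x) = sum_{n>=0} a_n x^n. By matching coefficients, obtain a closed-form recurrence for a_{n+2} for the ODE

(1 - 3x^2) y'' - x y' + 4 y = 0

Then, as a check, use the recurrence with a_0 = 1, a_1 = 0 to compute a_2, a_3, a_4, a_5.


Substitute y = sum_n a_n x^n.
(1 - 3 x^2) y'' contributes (n+2)(n+1) a_{n+2} - 3 n(n-1) a_n at x^n.
-x y'(x) contributes -n a_n at x^n.
4 y(x) contributes 4 a_n at x^n.
Matching x^n: (n+2)(n+1) a_{n+2} + (-3 n(n-1) - n + 4) a_n = 0.
Thus a_{n+2} = (3 n(n-1) + n - 4) / ((n+1)(n+2)) * a_n.

Check with a_0 = 1, a_1 = 0 (apply the recurrence for n = 0, 1, 2, 3): a_0 = 1, a_1 = 0, a_2 = -2, a_3 = 0, a_4 = -2/3, a_5 = 0.

a_(n+2) = (3 n(n-1) + n - 4) / ((n+1)(n+2)) * a_n; check: a_0 = 1, a_1 = 0, a_2 = -2, a_3 = 0, a_4 = -2/3, a_5 = 0


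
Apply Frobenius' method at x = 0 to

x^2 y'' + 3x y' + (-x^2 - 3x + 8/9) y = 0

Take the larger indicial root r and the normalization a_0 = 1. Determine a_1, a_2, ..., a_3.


Write in Frobenius form y'' + (p(x)/x) y' + (q(x)/x^2) y = 0:
  p(x) = 3,  q(x) = -x^2 - 3x + 8/9.
Indicial equation: r(r-1) + (3) r + (8/9) = 0 -> roots r_1 = -2/3, r_2 = -4/3.
Take r = r_1 = -2/3. Let y(x) = x^r sum_{n>=0} a_n x^n with a_0 = 1.
Substitute y = x^r sum a_n x^n and match x^{r+n}. The recurrence is
  D(n) a_n - 3 a_{n-1} - 1 a_{n-2} = 0,  where D(n) = (r+n)(r+n-1) + (3)(r+n) + (8/9).
  a_n = [3 a_{n-1} + 1 a_{n-2}] / D(n).
Since the indicial polynomial factors as (r - r_1)(r - r_2), D(n) = (r_1 + n - r_1)(r_1 + n - r_2) = n(n + 2/3).
Evaluating step by step (a_0 = 1):
  n = 1: D(1) = 1(1 + 2/3) = 5/3; numerator = 3(1) = 3; a_1 = (3)/(5/3) = 9/5
  n = 2: D(2) = 2(2 + 2/3) = 16/3; numerator = 3(9/5) + 1(1) = 32/5; a_2 = (32/5)/(16/3) = 6/5
  n = 3: D(3) = 3(3 + 2/3) = 11; numerator = 3(6/5) + 1(9/5) = 27/5; a_3 = (27/5)/(11) = 27/55

r = -2/3; a_0 = 1; a_1 = 9/5; a_2 = 6/5; a_3 = 27/55


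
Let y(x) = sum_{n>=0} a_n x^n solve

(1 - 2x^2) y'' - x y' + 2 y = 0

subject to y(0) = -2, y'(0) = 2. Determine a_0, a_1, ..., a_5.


Ansatz: y(x) = sum_{n>=0} a_n x^n, so y'(x) = sum_{n>=1} n a_n x^(n-1) and y''(x) = sum_{n>=2} n(n-1) a_n x^(n-2).
Substitute into P(x) y'' + Q(x) y' + R(x) y = 0 with P(x) = 1 - 2x^2, Q(x) = -x, R(x) = 2, and match powers of x.
Initial conditions: a_0 = -2, a_1 = 2.
Setting the coefficient of each power of x to zero and solving order by order (substituting the coefficients already found):
  x^0: 2 a_2 + 2 a_0 = 0  ->  2 a_2 = -2 a_0 = 4  ->  a_2 = 2
  x^1: 6 a_3 + a_1 = 0  ->  6 a_3 = -a_1 = -2  ->  a_3 = -1/3
  x^2: 12 a_4 - 4 a_2 = 0  ->  12 a_4 = 4 a_2 = 8  ->  a_4 = 2/3
  x^3: 20 a_5 - 13 a_3 = 0  ->  20 a_5 = 13 a_3 = -13/3  ->  a_5 = -13/60
Truncated series: y(x) = -2 + 2 x + 2 x^2 - (1/3) x^3 + (2/3) x^4 - (13/60) x^5 + O(x^6).

a_0 = -2; a_1 = 2; a_2 = 2; a_3 = -1/3; a_4 = 2/3; a_5 = -13/60


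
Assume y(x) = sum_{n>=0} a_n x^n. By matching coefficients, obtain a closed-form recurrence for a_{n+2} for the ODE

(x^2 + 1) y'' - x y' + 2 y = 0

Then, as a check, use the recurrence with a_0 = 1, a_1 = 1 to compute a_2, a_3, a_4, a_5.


Substitute y = sum_n a_n x^n.
(1 + 1 x^2) y'' contributes (n+2)(n+1) a_{n+2} + n(n-1) a_n at x^n.
-x y'(x) contributes -n a_n at x^n.
2 y(x) contributes 2 a_n at x^n.
Matching x^n: (n+2)(n+1) a_{n+2} + (n(n-1) - n + 2) a_n = 0.
Thus a_{n+2} = (-n(n-1) + n - 2) / ((n+1)(n+2)) * a_n.

Check with a_0 = 1, a_1 = 1 (apply the recurrence for n = 0, 1, 2, 3): a_0 = 1, a_1 = 1, a_2 = -1, a_3 = -1/6, a_4 = 1/6, a_5 = 1/24.

a_(n+2) = (-n(n-1) + n - 2) / ((n+1)(n+2)) * a_n; check: a_0 = 1, a_1 = 1, a_2 = -1, a_3 = -1/6, a_4 = 1/6, a_5 = 1/24


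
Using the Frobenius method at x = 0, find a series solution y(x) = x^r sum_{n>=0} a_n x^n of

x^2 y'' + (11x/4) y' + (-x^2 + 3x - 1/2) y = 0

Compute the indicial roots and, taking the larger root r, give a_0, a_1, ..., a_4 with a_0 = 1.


Write in Frobenius form y'' + (p(x)/x) y' + (q(x)/x^2) y = 0:
  p(x) = 11/4,  q(x) = -x^2 + 3x - 1/2.
Indicial equation: r(r-1) + (11/4) r + (-1/2) = 0 -> roots r_1 = 1/4, r_2 = -2.
Take r = r_1 = 1/4. Let y(x) = x^r sum_{n>=0} a_n x^n with a_0 = 1.
Substitute y = x^r sum a_n x^n and match x^{r+n}. The recurrence is
  D(n) a_n + 3 a_{n-1} - 1 a_{n-2} = 0,  where D(n) = (r+n)(r+n-1) + (11/4)(r+n) + (-1/2).
  a_n = [-3 a_{n-1} + 1 a_{n-2}] / D(n).
Since the indicial polynomial factors as (r - r_1)(r - r_2), D(n) = (r_1 + n - r_1)(r_1 + n - r_2) = n(n + 9/4).
Evaluating step by step (a_0 = 1):
  n = 1: D(1) = 1(1 + 9/4) = 13/4; numerator = -3(1) = -3; a_1 = (-3)/(13/4) = -12/13
  n = 2: D(2) = 2(2 + 9/4) = 17/2; numerator = -3(-12/13) + 1(1) = 49/13; a_2 = (49/13)/(17/2) = 98/221
  n = 3: D(3) = 3(3 + 9/4) = 63/4; numerator = -3(98/221) + 1(-12/13) = -498/221; a_3 = (-498/221)/(63/4) = -664/4641
  n = 4: D(4) = 4(4 + 9/4) = 25; numerator = -3(-664/4641) + 1(98/221) = 1350/1547; a_4 = (1350/1547)/(25) = 54/1547

r = 1/4; a_0 = 1; a_1 = -12/13; a_2 = 98/221; a_3 = -664/4641; a_4 = 54/1547


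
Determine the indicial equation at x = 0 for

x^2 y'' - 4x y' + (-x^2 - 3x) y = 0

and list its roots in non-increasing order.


Divide by x^2 to reach normal form y'' + P_1(x) y' + P_2(x) y = 0 with P_1(x) = -4/x and P_2(x) = -1 - 3/x.
x = 0 is a singular point because the y'-coefficient -4/x has a pole at x = 0 and the y-coefficient -1 - 3/x has a pole at x = 0.
It is a regular singular point because x P_1(x) = p(x) = -4 and x^2 P_2(x) = q(x) = -x^2 - 3x are polynomials, hence analytic at x = 0.
p(0) = -4,  q(0) = 0.
Indicial equation: r(r-1) + p(0) r + q(0) = 0, i.e. r^2 + (p(0) - 1) r + q(0) = 0, i.e. r^2 - 5 r = 0.
Discriminant: (-5)^2 - 4(0) = 25, so r = (5 ± 5)/2.
Solving: r_1 = 5, r_2 = 0.

indicial: r^2 - 5 r = 0; roots r_1 = 5, r_2 = 0


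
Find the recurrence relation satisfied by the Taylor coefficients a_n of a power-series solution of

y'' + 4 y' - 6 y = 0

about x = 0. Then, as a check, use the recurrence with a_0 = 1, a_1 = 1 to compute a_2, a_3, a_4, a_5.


Substitute y = sum_n a_n x^n.
y''(x) has coefficient (n+2)(n+1) a_{n+2} at x^n;
4 y'(x) has coefficient 4 (n+1) a_{n+1} at x^n;
-6 y(x) has coefficient -6 a_n at x^n.
Matching x^n: (n+2)(n+1) a_{n+2} + 4 (n+1) a_{n+1} - 6 a_n = 0.
Thus a_{n+2} = [-4 (n+1) a_{n+1} + 6 a_n] / ((n+1)(n+2)).

Check with a_0 = 1, a_1 = 1 (apply the recurrence for n = 0, 1, 2, 3): a_0 = 1, a_1 = 1, a_2 = 1, a_3 = -1/3, a_4 = 5/6, a_5 = -23/30.

a_(n+2) = [-4 (n+1) a_(n+1) + 6 a_n] / ((n+1)(n+2)); check: a_0 = 1, a_1 = 1, a_2 = 1, a_3 = -1/3, a_4 = 5/6, a_5 = -23/30


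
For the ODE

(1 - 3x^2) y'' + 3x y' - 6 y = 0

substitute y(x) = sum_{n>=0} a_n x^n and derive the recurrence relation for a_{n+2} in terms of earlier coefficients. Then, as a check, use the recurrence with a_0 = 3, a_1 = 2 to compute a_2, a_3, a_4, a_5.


Substitute y = sum_n a_n x^n.
(1 - 3 x^2) y'' contributes (n+2)(n+1) a_{n+2} - 3 n(n-1) a_n at x^n.
3 x y'(x) contributes 3 n a_n at x^n.
-6 y(x) contributes -6 a_n at x^n.
Matching x^n: (n+2)(n+1) a_{n+2} + (-3 n(n-1) + 3 n - 6) a_n = 0.
Thus a_{n+2} = (3 n(n-1) - 3 n + 6) / ((n+1)(n+2)) * a_n.

Check with a_0 = 3, a_1 = 2 (apply the recurrence for n = 0, 1, 2, 3): a_0 = 3, a_1 = 2, a_2 = 9, a_3 = 1, a_4 = 9/2, a_5 = 3/4.

a_(n+2) = (3 n(n-1) - 3 n + 6) / ((n+1)(n+2)) * a_n; check: a_0 = 3, a_1 = 2, a_2 = 9, a_3 = 1, a_4 = 9/2, a_5 = 3/4


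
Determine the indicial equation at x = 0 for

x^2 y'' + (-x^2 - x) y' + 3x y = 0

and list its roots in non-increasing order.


Divide by x^2 to reach normal form y'' + P_1(x) y' + P_2(x) y = 0 with P_1(x) = -1 - 1/x and P_2(x) = 3/x.
x = 0 is a singular point because the y'-coefficient -1 - 1/x has a pole at x = 0 and the y-coefficient 3/x has a pole at x = 0.
It is a regular singular point because x P_1(x) = p(x) = -x - 1 and x^2 P_2(x) = q(x) = 3x are polynomials, hence analytic at x = 0.
p(0) = -1,  q(0) = 0.
Indicial equation: r(r-1) + p(0) r + q(0) = 0, i.e. r^2 + (p(0) - 1) r + q(0) = 0, i.e. r^2 - 2 r = 0.
Discriminant: (-2)^2 - 4(0) = 4, so r = (2 ± 2)/2.
Solving: r_1 = 2, r_2 = 0.

indicial: r^2 - 2 r = 0; roots r_1 = 2, r_2 = 0


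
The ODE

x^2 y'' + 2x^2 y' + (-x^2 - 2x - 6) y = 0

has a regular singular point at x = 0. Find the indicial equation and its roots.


Divide by x^2 to reach normal form y'' + P_1(x) y' + P_2(x) y = 0 with P_1(x) = 2 and P_2(x) = -1 - 2/x - 6/x^2.
x = 0 is a singular point because the y-coefficient -1 - 2/x - 6/x^2 has a pole at x = 0.
It is a regular singular point because x P_1(x) = p(x) = 2x and x^2 P_2(x) = q(x) = -x^2 - 2x - 6 are polynomials, hence analytic at x = 0.
p(0) = 0,  q(0) = -6.
Indicial equation: r(r-1) + p(0) r + q(0) = 0, i.e. r^2 + (p(0) - 1) r + q(0) = 0, i.e. r^2 - 1 r - 6 = 0.
Discriminant: (-1)^2 - 4(-6) = 25, so r = (1 ± 5)/2.
Solving: r_1 = 3, r_2 = -2.

indicial: r^2 - 1 r - 6 = 0; roots r_1 = 3, r_2 = -2


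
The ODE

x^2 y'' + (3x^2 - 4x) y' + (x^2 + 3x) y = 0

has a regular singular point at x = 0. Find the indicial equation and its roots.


Divide by x^2 to reach normal form y'' + P_1(x) y' + P_2(x) y = 0 with P_1(x) = 3 - 4/x and P_2(x) = 1 + 3/x.
x = 0 is a singular point because the y'-coefficient 3 - 4/x has a pole at x = 0 and the y-coefficient 1 + 3/x has a pole at x = 0.
It is a regular singular point because x P_1(x) = p(x) = 3x - 4 and x^2 P_2(x) = q(x) = x^2 + 3x are polynomials, hence analytic at x = 0.
p(0) = -4,  q(0) = 0.
Indicial equation: r(r-1) + p(0) r + q(0) = 0, i.e. r^2 + (p(0) - 1) r + q(0) = 0, i.e. r^2 - 5 r = 0.
Discriminant: (-5)^2 - 4(0) = 25, so r = (5 ± 5)/2.
Solving: r_1 = 5, r_2 = 0.

indicial: r^2 - 5 r = 0; roots r_1 = 5, r_2 = 0


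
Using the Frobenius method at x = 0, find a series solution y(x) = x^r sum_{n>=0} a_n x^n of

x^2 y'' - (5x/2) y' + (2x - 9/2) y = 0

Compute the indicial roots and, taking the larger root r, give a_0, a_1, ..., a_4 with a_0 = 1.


Write in Frobenius form y'' + (p(x)/x) y' + (q(x)/x^2) y = 0:
  p(x) = -5/2,  q(x) = 2x - 9/2.
Indicial equation: r(r-1) + (-5/2) r + (-9/2) = 0 -> roots r_1 = 9/2, r_2 = -1.
Take r = r_1 = 9/2. Let y(x) = x^r sum_{n>=0} a_n x^n with a_0 = 1.
Substitute y = x^r sum a_n x^n and match x^{r+n}. The recurrence is
  D(n) a_n + 2 a_{n-1} = 0,  where D(n) = (r+n)(r+n-1) + (-5/2)(r+n) + (-9/2).
  a_n = -2 / D(n) * a_{n-1}.
Since the indicial polynomial factors as (r - r_1)(r - r_2), D(n) = (r_1 + n - r_1)(r_1 + n - r_2) = n(n + 11/2).
Evaluating step by step (a_0 = 1):
  n = 1: D(1) = 1(1 + 11/2) = 13/2; numerator = -2(1) = -2; a_1 = (-2)/(13/2) = -4/13
  n = 2: D(2) = 2(2 + 11/2) = 15; numerator = -2(-4/13) = 8/13; a_2 = (8/13)/(15) = 8/195
  n = 3: D(3) = 3(3 + 11/2) = 51/2; numerator = -2(8/195) = -16/195; a_3 = (-16/195)/(51/2) = -32/9945
  n = 4: D(4) = 4(4 + 11/2) = 38; numerator = -2(-32/9945) = 64/9945; a_4 = (64/9945)/(38) = 32/188955

r = 9/2; a_0 = 1; a_1 = -4/13; a_2 = 8/195; a_3 = -32/9945; a_4 = 32/188955


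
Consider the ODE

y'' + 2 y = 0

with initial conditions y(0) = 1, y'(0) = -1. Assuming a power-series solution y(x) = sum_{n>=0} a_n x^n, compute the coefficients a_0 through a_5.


Ansatz: y(x) = sum_{n>=0} a_n x^n, so y'(x) = sum_{n>=1} n a_n x^(n-1) and y''(x) = sum_{n>=2} n(n-1) a_n x^(n-2).
Substitute into P(x) y'' + Q(x) y' + R(x) y = 0 with P(x) = 1, Q(x) = 0, R(x) = 2, and match powers of x.
Initial conditions: a_0 = 1, a_1 = -1.
Setting the coefficient of each power of x to zero and solving order by order (substituting the coefficients already found):
  x^0: 2 a_2 + 2 a_0 = 0  ->  2 a_2 = -2 a_0 = -2  ->  a_2 = -1
  x^1: 6 a_3 + 2 a_1 = 0  ->  6 a_3 = -2 a_1 = 2  ->  a_3 = 1/3
  x^2: 12 a_4 + 2 a_2 = 0  ->  12 a_4 = -2 a_2 = 2  ->  a_4 = 1/6
  x^3: 20 a_5 + 2 a_3 = 0  ->  20 a_5 = -2 a_3 = -2/3  ->  a_5 = -1/30
Truncated series: y(x) = 1 - x - x^2 + (1/3) x^3 + (1/6) x^4 - (1/30) x^5 + O(x^6).

a_0 = 1; a_1 = -1; a_2 = -1; a_3 = 1/3; a_4 = 1/6; a_5 = -1/30


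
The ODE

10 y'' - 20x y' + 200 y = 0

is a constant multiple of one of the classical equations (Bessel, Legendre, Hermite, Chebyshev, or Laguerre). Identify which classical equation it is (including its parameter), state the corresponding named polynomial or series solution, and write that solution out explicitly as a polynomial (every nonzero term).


All three coefficients share the factor 10; dividing through by 10 gives  y'' - 2x y' + 20 y = 0.
This matches the Hermite equation y'' - 2x y' + 2n y = 0 with 2n = 20, so n = 10; the polynomial solution is H_10(x).
With y = sum_k a_k x^k, matching x^k gives (k+2)(k+1) a_{k+2} = 2(k - n) a_k = 2(k - 10) a_k. The right side vanishes at k = 10, so the series with the parity of 10 terminates at degree 10.
Standard normalization: leading coefficient of H_n is 2^n, so a_10 = 2^10 = 1024. Work downward with a_k = (k+1)(k+2) a_{k+2} / (2(k - n)):
  a_8 = (9)(10)(1024) / (2(8 - 10)) = 92160/(-4) = -23040
  a_6 = (7)(8)(-23040) / (2(6 - 10)) = -1290240/(-8) = 161280
  a_4 = (5)(6)(161280) / (2(4 - 10)) = 4838400/(-12) = -403200
  a_2 = (3)(4)(-403200) / (2(2 - 10)) = -4838400/(-16) = 302400
  a_0 = (1)(2)(302400) / (2(0 - 10)) = 604800/(-20) = -30240
Hence H_10(x) = 1024 x^10 - 23040 x^8 + 161280 x^6 - 403200 x^4 + 302400 x^2 - 30240.

H_10(x); series = 1024 x^10 - 23040 x^8 + 161280 x^6 - 403200 x^4 + 302400 x^2 - 30240


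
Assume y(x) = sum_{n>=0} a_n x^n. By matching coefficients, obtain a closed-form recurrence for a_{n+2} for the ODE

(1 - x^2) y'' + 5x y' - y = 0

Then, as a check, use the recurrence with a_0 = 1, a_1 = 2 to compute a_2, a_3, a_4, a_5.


Substitute y = sum_n a_n x^n.
(1 - 1 x^2) y'' contributes (n+2)(n+1) a_{n+2} - n(n-1) a_n at x^n.
5 x y'(x) contributes 5 n a_n at x^n.
-y(x) contributes -1 a_n at x^n.
Matching x^n: (n+2)(n+1) a_{n+2} + (-n(n-1) + 5 n - 1) a_n = 0.
Thus a_{n+2} = (n(n-1) - 5 n + 1) / ((n+1)(n+2)) * a_n.

Check with a_0 = 1, a_1 = 2 (apply the recurrence for n = 0, 1, 2, 3): a_0 = 1, a_1 = 2, a_2 = 1/2, a_3 = -4/3, a_4 = -7/24, a_5 = 8/15.

a_(n+2) = (n(n-1) - 5 n + 1) / ((n+1)(n+2)) * a_n; check: a_0 = 1, a_1 = 2, a_2 = 1/2, a_3 = -4/3, a_4 = -7/24, a_5 = 8/15


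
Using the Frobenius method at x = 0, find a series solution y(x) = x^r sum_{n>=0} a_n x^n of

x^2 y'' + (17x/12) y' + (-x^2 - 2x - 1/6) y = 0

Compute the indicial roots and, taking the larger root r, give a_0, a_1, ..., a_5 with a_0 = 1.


Write in Frobenius form y'' + (p(x)/x) y' + (q(x)/x^2) y = 0:
  p(x) = 17/12,  q(x) = -x^2 - 2x - 1/6.
Indicial equation: r(r-1) + (17/12) r + (-1/6) = 0 -> roots r_1 = 1/4, r_2 = -2/3.
Take r = r_1 = 1/4. Let y(x) = x^r sum_{n>=0} a_n x^n with a_0 = 1.
Substitute y = x^r sum a_n x^n and match x^{r+n}. The recurrence is
  D(n) a_n - 2 a_{n-1} - 1 a_{n-2} = 0,  where D(n) = (r+n)(r+n-1) + (17/12)(r+n) + (-1/6).
  a_n = [2 a_{n-1} + 1 a_{n-2}] / D(n).
Since the indicial polynomial factors as (r - r_1)(r - r_2), D(n) = (r_1 + n - r_1)(r_1 + n - r_2) = n(n + 11/12).
Evaluating step by step (a_0 = 1):
  n = 1: D(1) = 1(1 + 11/12) = 23/12; numerator = 2(1) = 2; a_1 = (2)/(23/12) = 24/23
  n = 2: D(2) = 2(2 + 11/12) = 35/6; numerator = 2(24/23) + 1(1) = 71/23; a_2 = (71/23)/(35/6) = 426/805
  n = 3: D(3) = 3(3 + 11/12) = 47/4; numerator = 2(426/805) + 1(24/23) = 1692/805; a_3 = (1692/805)/(47/4) = 144/805
  n = 4: D(4) = 4(4 + 11/12) = 59/3; numerator = 2(144/805) + 1(426/805) = 102/115; a_4 = (102/115)/(59/3) = 306/6785
  n = 5: D(5) = 5(5 + 11/12) = 355/12; numerator = 2(306/6785) + 1(144/805) = 2556/9499; a_5 = (2556/9499)/(355/12) = 432/47495

r = 1/4; a_0 = 1; a_1 = 24/23; a_2 = 426/805; a_3 = 144/805; a_4 = 306/6785; a_5 = 432/47495


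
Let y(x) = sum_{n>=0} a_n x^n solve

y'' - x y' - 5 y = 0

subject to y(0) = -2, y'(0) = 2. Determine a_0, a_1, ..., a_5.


Ansatz: y(x) = sum_{n>=0} a_n x^n, so y'(x) = sum_{n>=1} n a_n x^(n-1) and y''(x) = sum_{n>=2} n(n-1) a_n x^(n-2).
Substitute into P(x) y'' + Q(x) y' + R(x) y = 0 with P(x) = 1, Q(x) = -x, R(x) = -5, and match powers of x.
Initial conditions: a_0 = -2, a_1 = 2.
Setting the coefficient of each power of x to zero and solving order by order (substituting the coefficients already found):
  x^0: 2 a_2 - 5 a_0 = 0  ->  2 a_2 = 5 a_0 = -10  ->  a_2 = -5
  x^1: 6 a_3 - 6 a_1 = 0  ->  6 a_3 = 6 a_1 = 12  ->  a_3 = 2
  x^2: 12 a_4 - 7 a_2 = 0  ->  12 a_4 = 7 a_2 = -35  ->  a_4 = -35/12
  x^3: 20 a_5 - 8 a_3 = 0  ->  20 a_5 = 8 a_3 = 16  ->  a_5 = 4/5
Truncated series: y(x) = -2 + 2 x - 5 x^2 + 2 x^3 - (35/12) x^4 + (4/5) x^5 + O(x^6).

a_0 = -2; a_1 = 2; a_2 = -5; a_3 = 2; a_4 = -35/12; a_5 = 4/5


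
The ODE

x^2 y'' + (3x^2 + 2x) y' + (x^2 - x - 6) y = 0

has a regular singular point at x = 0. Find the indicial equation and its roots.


Divide by x^2 to reach normal form y'' + P_1(x) y' + P_2(x) y = 0 with P_1(x) = 3 + 2/x and P_2(x) = 1 - 1/x - 6/x^2.
x = 0 is a singular point because the y'-coefficient 3 + 2/x has a pole at x = 0 and the y-coefficient 1 - 1/x - 6/x^2 has a pole at x = 0.
It is a regular singular point because x P_1(x) = p(x) = 3x + 2 and x^2 P_2(x) = q(x) = x^2 - x - 6 are polynomials, hence analytic at x = 0.
p(0) = 2,  q(0) = -6.
Indicial equation: r(r-1) + p(0) r + q(0) = 0, i.e. r^2 + (p(0) - 1) r + q(0) = 0, i.e. r^2 + 1 r - 6 = 0.
Discriminant: (1)^2 - 4(-6) = 25, so r = (-1 ± 5)/2.
Solving: r_1 = 2, r_2 = -3.

indicial: r^2 + 1 r - 6 = 0; roots r_1 = 2, r_2 = -3


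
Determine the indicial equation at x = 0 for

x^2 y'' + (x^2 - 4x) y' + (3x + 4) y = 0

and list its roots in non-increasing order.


Divide by x^2 to reach normal form y'' + P_1(x) y' + P_2(x) y = 0 with P_1(x) = 1 - 4/x and P_2(x) = 3/x + 4/x^2.
x = 0 is a singular point because the y'-coefficient 1 - 4/x has a pole at x = 0 and the y-coefficient 3/x + 4/x^2 has a pole at x = 0.
It is a regular singular point because x P_1(x) = p(x) = x - 4 and x^2 P_2(x) = q(x) = 3x + 4 are polynomials, hence analytic at x = 0.
p(0) = -4,  q(0) = 4.
Indicial equation: r(r-1) + p(0) r + q(0) = 0, i.e. r^2 + (p(0) - 1) r + q(0) = 0, i.e. r^2 - 5 r + 4 = 0.
Discriminant: (-5)^2 - 4(4) = 9, so r = (5 ± 3)/2.
Solving: r_1 = 4, r_2 = 1.

indicial: r^2 - 5 r + 4 = 0; roots r_1 = 4, r_2 = 1


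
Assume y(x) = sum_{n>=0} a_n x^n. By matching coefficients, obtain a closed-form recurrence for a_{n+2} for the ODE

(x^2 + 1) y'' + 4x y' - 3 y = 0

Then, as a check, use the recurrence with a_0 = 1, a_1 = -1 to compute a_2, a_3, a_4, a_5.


Substitute y = sum_n a_n x^n.
(1 + 1 x^2) y'' contributes (n+2)(n+1) a_{n+2} + n(n-1) a_n at x^n.
4 x y'(x) contributes 4 n a_n at x^n.
-3 y(x) contributes -3 a_n at x^n.
Matching x^n: (n+2)(n+1) a_{n+2} + (n(n-1) + 4 n - 3) a_n = 0.
Thus a_{n+2} = (-n(n-1) - 4 n + 3) / ((n+1)(n+2)) * a_n.

Check with a_0 = 1, a_1 = -1 (apply the recurrence for n = 0, 1, 2, 3): a_0 = 1, a_1 = -1, a_2 = 3/2, a_3 = 1/6, a_4 = -7/8, a_5 = -1/8.

a_(n+2) = (-n(n-1) - 4 n + 3) / ((n+1)(n+2)) * a_n; check: a_0 = 1, a_1 = -1, a_2 = 3/2, a_3 = 1/6, a_4 = -7/8, a_5 = -1/8


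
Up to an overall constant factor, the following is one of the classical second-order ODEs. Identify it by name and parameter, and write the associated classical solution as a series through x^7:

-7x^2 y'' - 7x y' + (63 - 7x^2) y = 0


All three coefficients share the factor -7; dividing through by -7 gives  x^2 y'' + x y' + (x^2 - 9) y = 0.
This matches the Bessel equation x^2 y'' + x y' + (x^2 - nu^2) y = 0 with nu^2 = 9, so nu = 3; the solution bounded at x = 0 is J_3(x).
Frobenius at x = 0: indicial roots ±nu; for r = nu the recurrence k(k + 2nu) c_k = -c_{k-2} gives the standard series J_nu(x) = sum_{k>=0} (-1)^k / (k! (k+nu)!) (x/2)^(2k+nu). Evaluate the first 3 terms:
  k = 0: (-1)^0 / (0! * 3! * 2^3) x^3 = 1/(1*6*8) x^3 = (1/48) x^3
  k = 1: (-1)^1 / (1! * 4! * 2^5) x^5 = -1/(1*24*32) x^5 = (-1/768) x^5
  k = 2: (-1)^2 / (2! * 5! * 2^7) x^7 = 1/(2*120*128) x^7 = (1/30720) x^7
Hence J_3(x) = x^7/30720 - x^5/768 + x^3/48 + ....

J_3(x); series = x^7/30720 - x^5/768 + x^3/48


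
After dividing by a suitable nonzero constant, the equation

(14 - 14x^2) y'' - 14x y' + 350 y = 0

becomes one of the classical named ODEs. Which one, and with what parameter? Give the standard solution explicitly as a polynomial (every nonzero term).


All three coefficients share the factor 14; dividing through by 14 gives  (1 - x^2) y'' - x y' + 25 y = 0.
This matches the Chebyshev equation (1 - x^2) y'' - x y' + n^2 y = 0 (note the -x y' term, not -2x y') with n^2 = 25, so n = 5; the polynomial solution is T_5(x).
With y = sum_k a_k x^k, matching x^k gives (k+2)(k+1) a_{k+2} = (k^2 - n^2) a_k = (k - 5)(k + 5) a_k. The right side vanishes at k = 5, so the series with the parity of 5 terminates at degree 5.
Standard normalization: leading coefficient of T_n is 2^(n-1), so a_5 = 2^4 = 16. Work downward with a_k = (k+1)(k+2) a_{k+2} / ((k - 5)(k + 5)):
  a_3 = (4)(5)(16) / ((3 - 5)(3 + 5)) = 320/(-16) = -20
  a_1 = (2)(3)(-20) / ((1 - 5)(1 + 5)) = -120/(-24) = 5
Hence T_5(x) = 16 x^5 - 20 x^3 + 5 x.

T_5(x); series = 16 x^5 - 20 x^3 + 5 x


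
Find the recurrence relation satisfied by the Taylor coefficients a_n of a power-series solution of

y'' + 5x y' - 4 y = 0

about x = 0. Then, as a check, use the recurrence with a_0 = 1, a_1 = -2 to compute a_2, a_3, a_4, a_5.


Substitute y = sum_n a_n x^n.
y''(x) has coefficient (n+2)(n+1) a_{n+2} at x^n;
5 x y'(x) has coefficient 5 n a_n at x^n (shift);
-4 y(x) has coefficient -4 a_n at x^n.
Matching x^n: (n+2)(n+1) a_{n+2} + (5n - 4) a_n = 0.
Thus a_{n+2} = (-5n + 4) / ((n+1)(n+2)) * a_n.

Check with a_0 = 1, a_1 = -2 (apply the recurrence for n = 0, 1, 2, 3): a_0 = 1, a_1 = -2, a_2 = 2, a_3 = 1/3, a_4 = -1, a_5 = -11/60.

a_(n+2) = (-5n + 4) / ((n+1)(n+2)) * a_n; check: a_0 = 1, a_1 = -2, a_2 = 2, a_3 = 1/3, a_4 = -1, a_5 = -11/60
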